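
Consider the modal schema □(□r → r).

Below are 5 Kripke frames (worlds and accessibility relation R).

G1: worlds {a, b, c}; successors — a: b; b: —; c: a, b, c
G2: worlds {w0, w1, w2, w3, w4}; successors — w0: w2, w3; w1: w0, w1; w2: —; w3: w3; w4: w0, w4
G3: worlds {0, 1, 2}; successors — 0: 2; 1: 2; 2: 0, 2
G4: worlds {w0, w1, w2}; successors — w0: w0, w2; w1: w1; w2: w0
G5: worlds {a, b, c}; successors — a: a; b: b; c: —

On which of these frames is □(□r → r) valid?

Frame correspondent (Sahlqvist): ∀x ∀y (Rxy → Ryy) — i.e. shift-reflexivity.
G1: fails — Rca but not Raa.
G2: fails — Rw1w0 but not Rw0w0.
G3: fails — R20 but not R00.
G4: fails — Rw0w2 but not Rw2w2.
G5: satisfies the condition.

G5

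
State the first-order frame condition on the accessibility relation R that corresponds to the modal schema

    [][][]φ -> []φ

This is a Sahlqvist (Geach-type) schema ◇^0□^3φ → □^1◇^0φ.
Minimal-valuation argument: fix x; take any y with xR^0y and any z with xR^1z. Set V(φ) to the set of worlds R-reachable from y in exactly 3 steps. Then □^3φ holds at y, so the antecedent holds at x; validity forces ◇^0φ at z, giving a w with zR^0w and yR^3w.
First-order correspondent: forall x forall z (xRz -> exists w (x R^3 w & z = w)).

forall x forall z (xRz -> exists w (x R^3 w & z = w))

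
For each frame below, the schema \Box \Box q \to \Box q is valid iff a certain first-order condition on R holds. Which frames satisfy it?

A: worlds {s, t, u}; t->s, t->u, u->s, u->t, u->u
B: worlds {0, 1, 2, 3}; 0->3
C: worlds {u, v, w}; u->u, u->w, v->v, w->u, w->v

Frame correspondent (Sahlqvist): \forall x \forall y (Rxy \to \exists z (Rxz \wedge Rzy)) — i.e. density.
A: ✓.
B: fails — R03 but no z with R0z and Rz3.
C: ✓.

A, C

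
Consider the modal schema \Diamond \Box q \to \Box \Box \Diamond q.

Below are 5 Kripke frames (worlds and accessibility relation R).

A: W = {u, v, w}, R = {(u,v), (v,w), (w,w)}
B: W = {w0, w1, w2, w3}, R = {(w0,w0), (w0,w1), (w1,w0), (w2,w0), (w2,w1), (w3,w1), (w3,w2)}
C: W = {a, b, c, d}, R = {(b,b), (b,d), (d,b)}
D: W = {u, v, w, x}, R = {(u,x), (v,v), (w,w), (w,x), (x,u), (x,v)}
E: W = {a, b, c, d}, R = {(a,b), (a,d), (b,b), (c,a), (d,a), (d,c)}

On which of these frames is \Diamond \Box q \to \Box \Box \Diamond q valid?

The schema corresponds to a generalized confluence (Geach) condition: \forall x \forall y \forall z ((xRy \wedge x R^2 z) \to \exists w (yRw \wedge zRw)).
A: holds.
B: holds.
C: holds.
D: fails — uRx, uR²u but no t with xRt and uRt.
E: fails — aRb, aR²c but no w with bRw and cRw.
Valid on: A, B, C.

A, B, C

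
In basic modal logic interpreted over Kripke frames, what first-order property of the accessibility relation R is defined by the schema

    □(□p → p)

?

Suppose □(□p→p) is valid. Take Rxy and set V(p)={w : Ryw}. Then at y, □p holds; since □(□p→p) at x, □p→p at y, so p at y, i.e. Ryy.

shift-reflexivity: ∀x ∀y (Rxy → Ryy)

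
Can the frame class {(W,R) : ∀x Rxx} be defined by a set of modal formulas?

Yes, by □p → p

The condition is reflexivity. A defining modal formula is □p → p.
Suppose □p→p is valid. At any x set V(p)={w : Rxw}. Then □p holds at x, so p holds at x, i.e. Rxx.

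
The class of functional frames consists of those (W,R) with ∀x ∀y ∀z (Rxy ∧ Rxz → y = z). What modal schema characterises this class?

◇ψ → □ψ

A defining formula is ◇ψ → □ψ (the CD axiom).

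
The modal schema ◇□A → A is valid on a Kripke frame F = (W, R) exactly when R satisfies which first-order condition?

symmetry: ∀x ∀y (Rxy → Ryx)

Equivalently (dual form): A → □◇A.
Suppose A→□◇A is valid. Take Rxy and set V(A)={x}. Then A at x, so □◇A at x, so ◇A at y, so some z with Ryz has A; z=x, i.e. Ryx.
Conversely, on a frame with symmetry the schema holds at every world under every valuation.
Frame condition: ∀x ∀y (Rxy → Ryx).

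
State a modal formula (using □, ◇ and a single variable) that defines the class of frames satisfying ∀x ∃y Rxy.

This is seriality; the standard corresponding axiom is D: □p → ◇p.
Suppose □p→◇p is valid. At any x set V(p)=W. Then □p at x, so ◇p at x, so x has a successor.

□p → ◇p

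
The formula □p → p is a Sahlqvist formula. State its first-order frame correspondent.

This schema is the T axiom.
Its frame correspondent is reflexivity — ∀x Rxx.

reflexivity: ∀x Rxx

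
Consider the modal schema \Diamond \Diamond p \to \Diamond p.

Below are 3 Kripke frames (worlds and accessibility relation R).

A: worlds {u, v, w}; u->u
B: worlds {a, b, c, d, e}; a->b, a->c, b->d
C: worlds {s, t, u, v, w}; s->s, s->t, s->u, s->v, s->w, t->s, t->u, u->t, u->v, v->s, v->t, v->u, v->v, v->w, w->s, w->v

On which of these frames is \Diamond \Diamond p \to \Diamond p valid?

The schema corresponds to transitivity: \forall x \forall y \forall z (Rxy \wedge Ryz \to Rxz).
A: holds.
B: fails — Rab and Rbd but not Rad.
C: fails — Ruv and Rvw but not Ruw.

A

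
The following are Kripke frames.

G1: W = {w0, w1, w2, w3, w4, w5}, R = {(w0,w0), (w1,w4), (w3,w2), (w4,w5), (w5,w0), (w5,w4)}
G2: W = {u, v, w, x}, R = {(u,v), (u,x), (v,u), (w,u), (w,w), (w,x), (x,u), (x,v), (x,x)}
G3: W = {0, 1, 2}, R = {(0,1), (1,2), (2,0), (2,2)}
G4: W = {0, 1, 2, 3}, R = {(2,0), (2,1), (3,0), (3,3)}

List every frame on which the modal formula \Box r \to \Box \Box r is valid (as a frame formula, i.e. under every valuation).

The schema corresponds to transitivity: \forall x \forall y \forall z (Rxy \wedge Ryz \to Rxz).
G1: fails — Rw4w5 and Rw5w0 but not Rw4w0.
G2: fails — Ruv and Rvu but not Ruu.
G3: fails — R12 and R20 but not R10.
G4: condition met.
Valid on: G4.

G4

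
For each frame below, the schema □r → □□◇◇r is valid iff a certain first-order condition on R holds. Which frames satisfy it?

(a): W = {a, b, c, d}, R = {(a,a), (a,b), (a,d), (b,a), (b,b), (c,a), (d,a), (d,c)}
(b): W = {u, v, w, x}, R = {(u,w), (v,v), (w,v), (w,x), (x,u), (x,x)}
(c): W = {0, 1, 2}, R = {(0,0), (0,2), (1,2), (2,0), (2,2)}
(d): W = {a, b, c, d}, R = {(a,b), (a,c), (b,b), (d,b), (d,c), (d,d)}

(a), (c)

Frame correspondent (Sahlqvist): ∀x ∀z (xR²z → ∃w (xRw ∧ zR²w)) — i.e. a generalized confluence (Geach) condition.
(a): condition met.
(b): fails — uR²v but no t with uRt and vR²t.
(c): condition met.
(d): fails — dR²c but no w with dRw and cR²w.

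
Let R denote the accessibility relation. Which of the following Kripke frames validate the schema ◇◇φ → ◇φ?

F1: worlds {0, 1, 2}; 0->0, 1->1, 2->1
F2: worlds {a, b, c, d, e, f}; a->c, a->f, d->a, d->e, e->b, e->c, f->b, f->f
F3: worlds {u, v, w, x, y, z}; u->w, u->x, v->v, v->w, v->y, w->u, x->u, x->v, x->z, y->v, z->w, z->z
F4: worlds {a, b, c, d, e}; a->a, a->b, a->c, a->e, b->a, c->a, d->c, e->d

F1

This is the axiom for transitivity; its first-order frame correspondent is ∀x ∀y ∀z (Rxy ∧ Ryz → Rxz).
F1: condition met.
F2: fails — Rde and Reb but not Rdb.
F3: fails — Ruw and Rwu but not Ruu.
F4: fails — Rdc and Rca but not Rda.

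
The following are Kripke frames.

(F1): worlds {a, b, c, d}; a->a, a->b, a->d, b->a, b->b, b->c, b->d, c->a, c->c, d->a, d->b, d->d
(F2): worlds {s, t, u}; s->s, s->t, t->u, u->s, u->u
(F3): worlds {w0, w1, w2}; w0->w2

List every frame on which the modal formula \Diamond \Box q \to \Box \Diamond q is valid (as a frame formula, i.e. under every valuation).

The schema corresponds to convergence: \forall x \forall y \forall z (Rxy \wedge Rxz \to \exists w (Ryw \wedge Rzw)).
(F1): condition met.
(F2): fails — Rss and Rst but s and t have no common successor.
(F3): fails — Rw0w2 and Rw0w2 but w2 and w2 have no common successor.
Valid on: (F1).

(F1)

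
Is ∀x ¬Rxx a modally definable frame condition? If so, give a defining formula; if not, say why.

If a class were modally definable it would be closed under surjective bounded morphisms (Goldblatt–Thomason).
The 4-cycle (worlds a,b,c,d with a→b→c→d→a) is irreflexive, and the map sending every world to a single reflexive point • is a surjective bounded morphism (forth: every edge maps to (•,•); back: every world has a successor). So any modal formula valid on the 4-cycle is also valid on the reflexive point, which is not irreflexive.
So no modal formula (or set of formulas) defines exactly the irreflexive frames.

Not modally definable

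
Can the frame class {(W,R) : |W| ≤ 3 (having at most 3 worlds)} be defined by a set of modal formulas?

No

Modal frame validity is preserved under disjoint unions.
Any modal formula valid on each of 4 disjoint one-world frames is valid on their disjoint union (validity is preserved under disjoint unions). Each one-world frame has |W|=1≤3, but the union has |W|=4.
Hence having at most 3 worlds is not modally definable.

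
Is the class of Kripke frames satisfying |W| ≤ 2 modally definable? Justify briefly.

Any modally definable frame class is closed under disjoint unions.
Any modal formula valid on each of 3 disjoint one-world frames is valid on their disjoint union (validity is preserved under disjoint unions). Each one-world frame has |W|=1≤2, but the union has |W|=3.
So the class is not modally definable.

No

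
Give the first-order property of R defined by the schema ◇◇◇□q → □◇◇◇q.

This is a Sahlqvist (Geach-type) schema ◇^3□^1q → □^1◇^3q.
First-order correspondent: ∀x ∀y ∀z ((xR³y ∧ xRz) → ∃w (yRw ∧ zR³w)).

∀x ∀y ∀z ((xR³y ∧ xRz) → ∃w (yRw ∧ zR³w))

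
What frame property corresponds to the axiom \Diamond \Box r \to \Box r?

This is frame-equivalent to ◇r → □◇r (substitute ¬r for r and contrapose).
Suppose ◇r→□◇r is valid. Take Rxy, Rxz and set V(r)={y}. Then ◇r at x, so □◇r at x, so ◇r at z, so some w with Rzw has r; w=y, i.e. Rzy. By symmetry of the argument, Ryz.
The converse is a direct semantic check.
Frame condition: \forall x \forall y \forall z (Rxy \wedge Rxz \to Ryz).

the Euclidean property: \forall x \forall y \forall z (Rxy \wedge Rxz \to Ryz)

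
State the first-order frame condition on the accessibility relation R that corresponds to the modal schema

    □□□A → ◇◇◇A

∀x ∃w (xR³w ∧ xR³w)

This is a Sahlqvist (Geach-type) schema ◇^0□^3A → □^0◇^3A.
First-order correspondent: ∀x ∃w (xR³w ∧ xR³w).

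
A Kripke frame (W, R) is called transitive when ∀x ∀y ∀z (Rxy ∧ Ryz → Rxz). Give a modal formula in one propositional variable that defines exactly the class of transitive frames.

A defining formula is □q → □□q (the 4 axiom).

□q → □□q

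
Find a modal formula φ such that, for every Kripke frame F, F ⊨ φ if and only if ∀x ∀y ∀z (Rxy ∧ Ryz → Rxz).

□p → □□p

This is transitivity; the standard corresponding axiom is 4: □p → □□p.
Suppose □p→□□p is valid. Take Rxy, Ryz and set V(p)={w : Rxw}. Then □p at x, so □□p at x, so □p at y, so p at z, i.e. Rxz.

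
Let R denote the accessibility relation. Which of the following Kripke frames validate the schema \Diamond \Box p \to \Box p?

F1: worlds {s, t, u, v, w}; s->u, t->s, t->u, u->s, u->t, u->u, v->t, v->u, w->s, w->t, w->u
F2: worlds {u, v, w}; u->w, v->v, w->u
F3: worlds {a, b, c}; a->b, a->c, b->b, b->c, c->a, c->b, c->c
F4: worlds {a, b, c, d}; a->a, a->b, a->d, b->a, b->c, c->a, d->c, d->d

none

This is the axiom for the Euclidean property; its first-order frame correspondent is \forall x \forall y \forall z (Rxy \wedge Rxz \to Ryz).
F1: fails — Rts and Rts but not Rss.
F2: fails — Ruw and Ruw but not Rww.
F3: fails — Rcb and Rca but not Rba.
F4: fails — Rab and Rab but not Rbb.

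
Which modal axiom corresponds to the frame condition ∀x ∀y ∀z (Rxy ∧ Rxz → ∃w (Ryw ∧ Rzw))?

This is convergence; the standard corresponding axiom is .2: ◇□q → □◇q.
Suppose ◇□q→□◇q is valid. Take Rxy, Rxz and set V(q)={w : Ryw}. Then □q at y so ◇□q at x, so □◇q at x, so ◇q at z, giving w with Rzw and Ryw.

◇□q → □◇q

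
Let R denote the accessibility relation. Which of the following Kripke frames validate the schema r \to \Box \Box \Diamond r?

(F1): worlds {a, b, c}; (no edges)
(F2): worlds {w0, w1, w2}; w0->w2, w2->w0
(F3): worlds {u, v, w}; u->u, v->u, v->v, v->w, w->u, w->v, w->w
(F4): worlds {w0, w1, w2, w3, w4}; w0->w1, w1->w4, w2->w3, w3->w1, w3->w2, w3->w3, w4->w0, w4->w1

(F1)

The schema corresponds to a generalized confluence (Geach) condition: \forall x \forall z (x R^2 z \to \exists w (x = w \wedge zRw)).
(F1): ✓.
(F2): fails — w0R²w0 but no w with w0=w and w0Rw.
(F3): fails — vR²u but no t with v=t and uRt.
(F4): fails — w1R²w1 but no w with w1=w and w1Rw.
Valid on: (F1).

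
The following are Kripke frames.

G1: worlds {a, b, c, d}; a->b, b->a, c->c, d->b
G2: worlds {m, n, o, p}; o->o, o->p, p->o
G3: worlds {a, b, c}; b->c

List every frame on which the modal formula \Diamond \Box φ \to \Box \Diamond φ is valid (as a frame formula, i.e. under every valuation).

Frame correspondent (Sahlqvist): \forall x \forall y \forall z (Rxy \wedge Rxz \to \exists w (Ryw \wedge Rzw)) — i.e. convergence.
G1: ✓.
G2: ✓.
G3: fails — Rbc and Rbc but c and c have no common successor.
Valid on: G1, G2.

G1, G2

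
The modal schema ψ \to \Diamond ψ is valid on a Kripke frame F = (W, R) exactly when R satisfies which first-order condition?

This is frame-equivalent to □ψ → ψ (substitute ¬ψ for ψ and contrapose).
Suppose □ψ→ψ is valid. At any x set V(ψ)={w : Rxw}. Then □ψ holds at x, so ψ holds at x, i.e. Rxx.
Conversely, on a frame with reflexivity the schema holds at every world under every valuation.
Frame condition: \forall x Rxx.

Reflexivity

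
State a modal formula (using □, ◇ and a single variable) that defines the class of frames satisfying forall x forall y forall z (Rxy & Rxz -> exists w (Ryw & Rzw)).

◇□q → □◇q

This is convergence; the standard corresponding axiom is .2: ◇□q → □◇q.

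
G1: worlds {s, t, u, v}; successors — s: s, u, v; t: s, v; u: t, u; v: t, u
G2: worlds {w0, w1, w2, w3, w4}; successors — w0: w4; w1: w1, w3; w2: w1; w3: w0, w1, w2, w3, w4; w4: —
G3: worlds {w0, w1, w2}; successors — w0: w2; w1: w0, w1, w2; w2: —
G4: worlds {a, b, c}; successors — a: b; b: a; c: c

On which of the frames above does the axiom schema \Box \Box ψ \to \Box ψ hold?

G1

The schema corresponds to density: \forall x \forall y (Rxy \to \exists z (Rxz \wedge Rzy)).
G1: satisfies the condition.
G2: fails — Rw0w4 but no z with Rw0z and Rzw4.
G3: fails — Rw0w2 but no z with Rw0z and Rzw2.
G4: fails — Rab but no z with Raz and Rzb.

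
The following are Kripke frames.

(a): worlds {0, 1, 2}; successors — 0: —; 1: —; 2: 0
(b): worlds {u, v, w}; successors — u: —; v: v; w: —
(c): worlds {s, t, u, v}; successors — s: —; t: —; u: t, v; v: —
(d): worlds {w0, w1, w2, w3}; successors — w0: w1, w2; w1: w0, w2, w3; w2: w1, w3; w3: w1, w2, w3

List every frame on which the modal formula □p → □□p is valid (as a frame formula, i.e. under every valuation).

Frame correspondent (Sahlqvist): ∀x ∀y ∀z (Rxy ∧ Ryz → Rxz) — i.e. transitivity.
(a): satisfies the condition.
(b): satisfies the condition.
(c): satisfies the condition.
(d): fails — Rw1w2 and Rw2w1 but not Rw1w1.

(a), (b), (c)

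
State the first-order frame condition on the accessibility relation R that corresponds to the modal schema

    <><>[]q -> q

forall x forall y (x R^2 y -> exists w (yRw & x = w))

This is a Sahlqvist (Geach-type) schema ◇^2□^1q → □^0◇^0q.
Minimal-valuation argument: fix x; take any y with xR^2y and any z with xR^0z. Set V(q) to the set of worlds R-reachable from y in exactly 1 step. Then □^1q holds at y, so the antecedent holds at x; validity forces ◇^0q at z, giving a w with zR^0w and yR^1w.
First-order correspondent: forall x forall y (x R^2 y -> exists w (yRw & x = w)).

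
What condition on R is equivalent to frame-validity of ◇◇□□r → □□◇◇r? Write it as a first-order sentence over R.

This is a Sahlqvist (Geach-type) schema ◇^2□^2r → □^2◇^2r.
Minimal-valuation argument: fix x; take any y with xR^2y and any z with xR^2z. Set V(r) to the set of worlds R-reachable from y in exactly 2 steps. Then □^2r holds at y, so the antecedent holds at x; validity forces ◇^2r at z, giving a w with zR^2w and yR^2w.
First-order correspondent: ∀x ∀y ∀z ((xR²y ∧ xR²z) → ∃w (yR²w ∧ zR²w)).

∀x ∀y ∀z ((xR²y ∧ xR²z) → ∃w (yR²w ∧ zR²w))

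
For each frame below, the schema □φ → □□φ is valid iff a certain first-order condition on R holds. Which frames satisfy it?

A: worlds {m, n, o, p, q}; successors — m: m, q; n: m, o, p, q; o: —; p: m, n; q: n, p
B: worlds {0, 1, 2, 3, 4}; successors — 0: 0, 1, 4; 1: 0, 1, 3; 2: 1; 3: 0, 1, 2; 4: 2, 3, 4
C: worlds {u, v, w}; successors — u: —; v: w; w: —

C

This is the axiom for transitivity; its first-order frame correspondent is ∀x ∀y ∀z (Rxy ∧ Ryz → Rxz).
A: fails — Rpm and Rmq but not Rpq.
B: fails — R10 and R04 but not R14.
C: condition met.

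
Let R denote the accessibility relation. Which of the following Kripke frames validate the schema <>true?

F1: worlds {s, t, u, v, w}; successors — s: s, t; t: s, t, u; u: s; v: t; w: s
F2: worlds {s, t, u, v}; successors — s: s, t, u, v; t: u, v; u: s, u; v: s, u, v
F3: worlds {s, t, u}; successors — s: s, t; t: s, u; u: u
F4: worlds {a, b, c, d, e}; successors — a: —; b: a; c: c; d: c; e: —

F1, F2, F3

Frame correspondent (Sahlqvist): forall x exists y Rxy — i.e. seriality.
F1: satisfies the condition.
F2: satisfies the condition.
F3: satisfies the condition.
F4: fails — world a has no successor.
Valid on: F1, F2, F3.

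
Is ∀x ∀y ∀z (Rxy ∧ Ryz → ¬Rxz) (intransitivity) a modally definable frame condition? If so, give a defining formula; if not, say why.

Not definable by any modal formula

If a class were modally definable it would be closed under surjective bounded morphisms (Goldblatt–Thomason).
The 5-cycle (worlds 0,1,2,3,4 with 0→1→2→3→4→0) is intransitive. Mapping every world to a single reflexive point • is a surjective bounded morphism; the reflexive point is not intransitive (R••∧R•• but R••).
So no modal formula (or set of formulas) defines exactly the intransitive frames.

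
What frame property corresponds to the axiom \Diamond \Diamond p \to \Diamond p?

transitivity: \forall x \forall y \forall z (Rxy \wedge Ryz \to Rxz)

Replacing p by ¬p and contraposing gives the equivalent schema □p → □□p.
Suppose □p→□□p is valid. Take Rxy, Ryz and set V(p)={w : Rxw}. Then □p at x, so □□p at x, so □p at y, so p at z, i.e. Rxz.
Conversely, on a frame with transitivity the schema holds at every world under every valuation.
So the correspondent is transitivity.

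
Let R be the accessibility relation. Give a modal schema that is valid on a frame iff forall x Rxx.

□q → q

A defining formula is □q → q (the T axiom).
Suppose □q→q is valid. At any x set V(q)={w : Rxw}. Then □q holds at x, so q holds at x, i.e. Rxx.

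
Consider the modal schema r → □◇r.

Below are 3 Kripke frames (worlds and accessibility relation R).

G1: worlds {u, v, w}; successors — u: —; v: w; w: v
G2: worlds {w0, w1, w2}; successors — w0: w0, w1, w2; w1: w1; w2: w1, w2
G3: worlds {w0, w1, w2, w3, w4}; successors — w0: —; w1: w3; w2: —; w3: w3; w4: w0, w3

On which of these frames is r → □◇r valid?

G1

Frame correspondent (Sahlqvist): ∀x ∀y (Rxy → Ryx) — i.e. symmetry.
G1: holds.
G2: fails — Rw0w1 but not Rw1w0.
G3: fails — Rw4w0 but not Rw0w4.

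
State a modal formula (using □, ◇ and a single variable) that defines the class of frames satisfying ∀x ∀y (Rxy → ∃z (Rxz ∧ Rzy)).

□□r → □r

The condition is density. The C4 schema □□r → □r defines it.
Suppose □□r→□r is valid. Take Rxy and set V(r)={w : xR²w}. Then □□r at x, so □r at x, so r at y, i.e. ∃z(Rxz∧Rzy).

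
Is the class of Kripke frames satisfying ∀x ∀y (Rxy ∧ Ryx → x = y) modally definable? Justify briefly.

Any modally definable frame class is closed under surjective bounded morphisms.
The 4-cycle (worlds s,t,u,v with s→t→u→v→s) is antisymmetric. Sending even-indexed worlds to • and odd-indexed worlds to ∘ is a surjective bounded morphism onto the two-world frame with •↔∘, which is not antisymmetric.
So the class is not modally definable.

Not modally definable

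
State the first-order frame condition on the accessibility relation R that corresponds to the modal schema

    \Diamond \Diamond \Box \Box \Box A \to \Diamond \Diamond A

This is a Sahlqvist (Geach-type) schema ◇^2□^3A → □^0◇^2A.
Minimal-valuation argument: fix x; take any y with xR^2y and any z with xR^0z. Set V(A) to the set of worlds R-reachable from y in exactly 3 steps. Then □^3A holds at y, so the antecedent holds at x; validity forces ◇^2A at z, giving a w with zR^2w and yR^3w.
First-order correspondent: \forall x \forall y (x R^2 y \to \exists w (y R^3 w \wedge x R^2 w)).

\forall x \forall y (x R^2 y \to \exists w (y R^3 w \wedge x R^2 w))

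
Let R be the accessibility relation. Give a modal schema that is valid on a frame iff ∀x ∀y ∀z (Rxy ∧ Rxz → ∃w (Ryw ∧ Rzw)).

◇□ψ → □◇ψ

This is convergence; the standard corresponding axiom is .2: ◇□ψ → □◇ψ.
Suppose ◇□ψ→□◇ψ is valid. Take Rxy, Rxz and set V(ψ)={w : Ryw}. Then □ψ at y so ◇□ψ at x, so □◇ψ at x, so ◇ψ at z, giving w with Rzw and Ryw.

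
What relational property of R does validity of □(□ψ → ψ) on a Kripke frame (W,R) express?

shift-reflexivity

Suppose □(□ψ→ψ) is valid. Take Rxy and set V(ψ)={w : Ryw}. Then at y, □ψ holds; since □(□ψ→ψ) at x, □ψ→ψ at y, so ψ at y, i.e. Ryy.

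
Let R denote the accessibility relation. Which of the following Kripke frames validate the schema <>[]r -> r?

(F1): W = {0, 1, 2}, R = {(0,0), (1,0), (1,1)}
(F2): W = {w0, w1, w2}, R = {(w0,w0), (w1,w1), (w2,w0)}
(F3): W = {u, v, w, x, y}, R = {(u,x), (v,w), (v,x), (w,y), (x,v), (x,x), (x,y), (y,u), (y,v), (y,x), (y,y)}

none

This is the axiom for symmetry; its first-order frame correspondent is forall x forall y (Rxy -> Ryx).
(F1): fails — R10 but not R01.
(F2): fails — Rw2w0 but not Rw0w2.
(F3): fails — Rvw but not Rwv.
Valid on no frame.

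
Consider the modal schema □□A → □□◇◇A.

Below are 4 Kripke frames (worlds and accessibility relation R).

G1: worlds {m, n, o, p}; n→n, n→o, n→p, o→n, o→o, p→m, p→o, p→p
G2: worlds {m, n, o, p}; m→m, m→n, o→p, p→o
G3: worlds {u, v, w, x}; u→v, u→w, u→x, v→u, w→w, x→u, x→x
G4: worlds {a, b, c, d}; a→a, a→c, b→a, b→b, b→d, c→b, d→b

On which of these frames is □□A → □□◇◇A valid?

Frame correspondent (Sahlqvist): ∀x ∀z (xR²z → ∃w (xR²w ∧ zR²w)) — i.e. a generalized confluence (Geach) condition.
G1: fails — nR²m but no w with nR²w and mR²w.
G2: fails — mR²n but no w with mR²w and nR²w.
G3: satisfies the condition.
G4: satisfies the condition.
Valid on: G3, G4.

G3, G4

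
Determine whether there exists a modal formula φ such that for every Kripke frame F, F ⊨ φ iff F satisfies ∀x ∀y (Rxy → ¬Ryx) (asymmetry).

Not definable by any modal formula

If a class were modally definable it would be closed under surjective bounded morphisms (Goldblatt–Thomason).
The 4-cycle (worlds w0,w1,w2,w3 with w0→w1→w2→w3→w0) is asymmetric. Mapping every world to a single reflexive point • is a surjective bounded morphism, and the reflexive point is not asymmetric (R•• but asymmetry requires ¬R••).
Hence asymmetry is not modally definable.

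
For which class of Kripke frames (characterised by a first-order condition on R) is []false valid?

□⊥ is valid iff no world has any successor (otherwise □⊥ fails at any world with one).
The converse is a direct semantic check.
So the correspondent is emptiness of R.

Emptiness of R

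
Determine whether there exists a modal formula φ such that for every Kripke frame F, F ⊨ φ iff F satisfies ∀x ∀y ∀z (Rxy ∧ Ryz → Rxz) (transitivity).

Yes — defined by □q → □□q

The condition is transitivity. A defining modal formula is □q → □□q.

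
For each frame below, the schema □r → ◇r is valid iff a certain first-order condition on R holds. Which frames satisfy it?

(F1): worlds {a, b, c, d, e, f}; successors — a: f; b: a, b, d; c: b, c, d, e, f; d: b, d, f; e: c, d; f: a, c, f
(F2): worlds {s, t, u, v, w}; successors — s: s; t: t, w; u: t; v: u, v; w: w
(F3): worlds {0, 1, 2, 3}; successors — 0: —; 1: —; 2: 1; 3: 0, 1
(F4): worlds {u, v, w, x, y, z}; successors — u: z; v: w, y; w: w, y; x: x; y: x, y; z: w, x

Frame correspondent (Sahlqvist): ∀x ∃y Rxy — i.e. seriality.
(F1): ✓.
(F2): ✓.
(F3): fails — world 0 has no successor.
(F4): ✓.

(F1), (F2), (F4)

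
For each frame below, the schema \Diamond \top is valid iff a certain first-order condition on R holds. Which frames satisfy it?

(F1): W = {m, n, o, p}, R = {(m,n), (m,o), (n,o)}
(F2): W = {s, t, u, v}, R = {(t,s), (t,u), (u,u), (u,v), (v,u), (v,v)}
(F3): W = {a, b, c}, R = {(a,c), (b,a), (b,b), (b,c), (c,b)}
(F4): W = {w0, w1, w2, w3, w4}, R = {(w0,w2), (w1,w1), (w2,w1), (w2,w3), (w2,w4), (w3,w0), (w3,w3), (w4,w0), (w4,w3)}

(F3), (F4)

The schema corresponds to seriality: \forall x \exists y Rxy.
(F1): fails — world o has no successor.
(F2): fails — world s has no successor.
(F3): condition met.
(F4): condition met.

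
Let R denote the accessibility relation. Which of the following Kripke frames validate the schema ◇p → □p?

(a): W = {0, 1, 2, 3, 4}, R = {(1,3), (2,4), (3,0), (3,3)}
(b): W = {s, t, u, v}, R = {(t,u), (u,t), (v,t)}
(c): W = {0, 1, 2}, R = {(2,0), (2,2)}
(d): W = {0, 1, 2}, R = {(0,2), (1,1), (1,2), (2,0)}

The schema corresponds to partial functionality: ∀x ∀y ∀z (Rxy ∧ Rxz → y = z).
(a): fails — 3 sees both 0 and 3.
(b): satisfies the condition.
(c): fails — 2 sees both 0 and 2.
(d): fails — 1 sees both 1 and 2.

(b)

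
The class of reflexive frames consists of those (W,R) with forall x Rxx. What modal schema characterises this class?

The condition is reflexivity. The T schema □s → s defines it.

□s → s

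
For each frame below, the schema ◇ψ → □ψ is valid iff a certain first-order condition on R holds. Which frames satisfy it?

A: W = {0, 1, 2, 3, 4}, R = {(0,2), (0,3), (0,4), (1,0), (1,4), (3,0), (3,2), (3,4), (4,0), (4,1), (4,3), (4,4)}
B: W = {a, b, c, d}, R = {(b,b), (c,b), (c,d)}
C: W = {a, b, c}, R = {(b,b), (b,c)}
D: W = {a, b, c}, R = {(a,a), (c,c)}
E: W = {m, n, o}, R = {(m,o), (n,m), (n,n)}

The schema corresponds to partial functionality: ∀x ∀y ∀z (Rxy ∧ Rxz → y = z).
A: fails — 0 sees both 2 and 3.
B: fails — c sees both b and d.
C: fails — b sees both b and c.
D: holds.
E: fails — n sees both m and n.
Valid on: D.

D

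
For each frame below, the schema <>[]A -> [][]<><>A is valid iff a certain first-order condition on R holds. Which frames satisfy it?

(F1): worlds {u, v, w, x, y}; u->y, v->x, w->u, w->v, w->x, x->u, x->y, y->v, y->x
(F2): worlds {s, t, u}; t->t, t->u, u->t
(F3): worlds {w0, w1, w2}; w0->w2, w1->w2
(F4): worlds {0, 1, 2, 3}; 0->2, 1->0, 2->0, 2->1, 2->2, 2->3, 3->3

Frame correspondent (Sahlqvist): forall x forall y forall z ((xRy & x R^2 z) -> exists w (yRw & z R^2 w)) — i.e. a generalized confluence (Geach) condition.
(F1): fails — uRy, uR²v but no t with yRt and vR²t.
(F2): holds.
(F3): holds.
(F4): fails — 2R0, 2R²3 but no w with 0Rw and 3R²w.
Valid on: (F2), (F3).

(F2), (F3)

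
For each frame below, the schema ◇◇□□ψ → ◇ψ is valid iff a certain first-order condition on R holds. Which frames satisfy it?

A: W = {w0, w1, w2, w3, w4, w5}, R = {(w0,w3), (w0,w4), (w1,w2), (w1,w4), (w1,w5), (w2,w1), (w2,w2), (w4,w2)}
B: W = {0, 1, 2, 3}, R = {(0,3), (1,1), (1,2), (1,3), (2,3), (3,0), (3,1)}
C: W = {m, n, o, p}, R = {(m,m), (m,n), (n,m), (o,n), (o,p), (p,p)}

C

Frame correspondent (Sahlqvist): ∀x ∀y (xR²y → ∃w (yR²w ∧ xRw)) — i.e. a generalized confluence (Geach) condition.
A: fails — w2R²w5 but no w with w5R²w and w2Rw.
B: fails — 0R²0 but no w with 0R²w and 0Rw.
C: holds.
Valid on: C.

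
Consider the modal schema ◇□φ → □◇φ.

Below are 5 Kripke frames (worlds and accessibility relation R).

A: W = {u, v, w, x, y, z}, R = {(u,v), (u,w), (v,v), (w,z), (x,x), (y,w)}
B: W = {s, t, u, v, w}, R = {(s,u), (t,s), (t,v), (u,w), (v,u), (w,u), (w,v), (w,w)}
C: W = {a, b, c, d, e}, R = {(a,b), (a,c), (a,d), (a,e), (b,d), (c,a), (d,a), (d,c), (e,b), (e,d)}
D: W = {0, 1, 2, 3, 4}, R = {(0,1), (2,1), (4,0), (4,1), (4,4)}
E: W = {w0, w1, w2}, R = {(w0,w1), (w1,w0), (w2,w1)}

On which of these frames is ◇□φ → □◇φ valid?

This is the axiom for convergence; its first-order frame correspondent is ∀x ∀y ∀z (Rxy ∧ Rxz → ∃w (Ryw ∧ Rzw)).
A: fails — Ruv and Ruw but v and w have no common successor.
B: fails — Rwu and Rwv but u and v have no common successor.
C: fails — Rab and Rac but b and c have no common successor.
D: fails — R01 and R01 but 1 and 1 have no common successor.
E: holds.

E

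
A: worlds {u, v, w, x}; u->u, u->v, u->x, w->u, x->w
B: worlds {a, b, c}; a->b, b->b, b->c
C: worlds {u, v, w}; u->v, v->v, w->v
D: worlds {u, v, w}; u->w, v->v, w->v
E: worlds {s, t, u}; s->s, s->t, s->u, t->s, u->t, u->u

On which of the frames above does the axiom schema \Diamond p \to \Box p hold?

The schema corresponds to partial functionality: \forall x \forall y \forall z (Rxy \wedge Rxz \to y = z).
A: fails — u sees both u and v.
B: fails — b sees both b and c.
C: ✓.
D: ✓.
E: fails — s sees both s and t.
Valid on: C, D.

C, D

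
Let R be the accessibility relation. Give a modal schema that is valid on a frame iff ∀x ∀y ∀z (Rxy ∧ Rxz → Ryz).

◇s → □◇s

A defining formula is ◇s → □◇s (the 5 axiom).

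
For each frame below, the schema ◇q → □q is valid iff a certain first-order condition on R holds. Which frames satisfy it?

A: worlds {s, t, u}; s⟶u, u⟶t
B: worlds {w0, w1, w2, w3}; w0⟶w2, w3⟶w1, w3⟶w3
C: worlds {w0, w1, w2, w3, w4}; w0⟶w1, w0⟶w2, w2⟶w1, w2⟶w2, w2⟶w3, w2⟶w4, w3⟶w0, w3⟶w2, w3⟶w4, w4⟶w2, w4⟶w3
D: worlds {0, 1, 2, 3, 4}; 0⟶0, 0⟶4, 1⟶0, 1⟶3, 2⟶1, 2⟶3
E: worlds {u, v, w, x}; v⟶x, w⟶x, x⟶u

A, E

The schema corresponds to partial functionality: ∀x ∀y ∀z (Rxy ∧ Rxz → y = z).
A: ✓.
B: fails — w3 sees both w1 and w3.
C: fails — w0 sees both w1 and w2.
D: fails — 0 sees both 0 and 4.
E: ✓.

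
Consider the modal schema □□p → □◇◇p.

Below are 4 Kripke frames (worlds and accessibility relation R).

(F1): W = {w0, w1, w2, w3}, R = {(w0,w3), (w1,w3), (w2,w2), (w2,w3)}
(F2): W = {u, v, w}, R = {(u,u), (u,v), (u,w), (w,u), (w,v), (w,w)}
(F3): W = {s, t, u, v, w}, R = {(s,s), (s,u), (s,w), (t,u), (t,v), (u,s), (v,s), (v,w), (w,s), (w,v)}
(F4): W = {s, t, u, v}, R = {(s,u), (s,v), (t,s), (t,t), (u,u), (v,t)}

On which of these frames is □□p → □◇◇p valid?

Frame correspondent (Sahlqvist): ∀x ∀z (xRz → ∃w (xR²w ∧ zR²w)) — i.e. a generalized confluence (Geach) condition.
(F1): fails — w0Rw3 but no w with w0R²w and w3R²w.
(F2): fails — uRv but no t with uR²t and vR²t.
(F3): condition met.
(F4): condition met.

(F3), (F4)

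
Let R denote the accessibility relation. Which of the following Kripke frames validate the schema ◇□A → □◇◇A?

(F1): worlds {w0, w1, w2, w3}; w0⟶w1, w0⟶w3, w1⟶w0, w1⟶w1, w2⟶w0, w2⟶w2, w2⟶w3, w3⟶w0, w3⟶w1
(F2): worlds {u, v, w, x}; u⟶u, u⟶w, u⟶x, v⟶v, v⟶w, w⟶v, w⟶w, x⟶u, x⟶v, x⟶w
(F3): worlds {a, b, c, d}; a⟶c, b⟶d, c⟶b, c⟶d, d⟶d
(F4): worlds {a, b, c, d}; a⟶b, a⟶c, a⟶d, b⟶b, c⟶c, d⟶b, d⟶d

Frame correspondent (Sahlqvist): ∀x ∀y ∀z ((xRy ∧ xRz) → ∃w (yRw ∧ zR²w)) — i.e. a generalized confluence (Geach) condition.
(F1): condition met.
(F2): condition met.
(F3): condition met.
(F4): fails — aRb, aRc but no w with bRw and cR²w.
Valid on: (F1), (F2), (F3).

(F1), (F2), (F3)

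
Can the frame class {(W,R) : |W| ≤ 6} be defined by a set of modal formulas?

Any modally definable frame class is closed under disjoint unions.
Any modal formula valid on each of 7 disjoint one-world frames is valid on their disjoint union (validity is preserved under disjoint unions). Each one-world frame has |W|=1≤6, but the union has |W|=7.
So no modal formula (or set of formulas) defines exactly the |W|≤6 frames.

Not definable by any modal formula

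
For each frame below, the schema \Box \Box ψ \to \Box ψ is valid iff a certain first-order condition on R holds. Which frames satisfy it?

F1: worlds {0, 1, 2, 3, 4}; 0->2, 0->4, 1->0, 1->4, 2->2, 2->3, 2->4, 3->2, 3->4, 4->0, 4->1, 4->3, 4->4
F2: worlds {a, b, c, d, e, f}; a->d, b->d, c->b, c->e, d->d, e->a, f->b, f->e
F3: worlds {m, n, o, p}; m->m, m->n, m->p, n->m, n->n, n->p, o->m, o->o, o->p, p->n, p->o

Frame correspondent (Sahlqvist): \forall x \forall y (Rxy \to \exists z (Rxz \wedge Rzy)) — i.e. density.
F1: condition met.
F2: fails — Rfe but no z with Rfz and Rze.
F3: condition met.
Valid on: F1, F3.

F1, F3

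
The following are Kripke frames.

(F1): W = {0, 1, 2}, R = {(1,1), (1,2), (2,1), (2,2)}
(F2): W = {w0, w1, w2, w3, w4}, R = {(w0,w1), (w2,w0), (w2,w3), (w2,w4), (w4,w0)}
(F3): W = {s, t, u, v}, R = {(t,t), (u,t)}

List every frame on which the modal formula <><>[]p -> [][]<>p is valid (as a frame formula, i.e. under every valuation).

(F1), (F3)

This is the axiom for a generalized confluence (Geach) condition; its first-order frame correspondent is forall x forall y forall z ((x R^2 y & x R^2 z) -> exists w (yRw & zRw)).
(F1): condition met.
(F2): fails — w2R²w0, w2R²w1 but no w with w0Rw and w1Rw.
(F3): condition met.
Valid on: (F1), (F3).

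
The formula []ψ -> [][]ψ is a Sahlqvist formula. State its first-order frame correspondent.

This is the 4 axiom.
Its frame correspondent is transitivity — forall x forall y forall z (Rxy & Ryz -> Rxz).

transitivity: forall x forall y forall z (Rxy & Ryz -> Rxz)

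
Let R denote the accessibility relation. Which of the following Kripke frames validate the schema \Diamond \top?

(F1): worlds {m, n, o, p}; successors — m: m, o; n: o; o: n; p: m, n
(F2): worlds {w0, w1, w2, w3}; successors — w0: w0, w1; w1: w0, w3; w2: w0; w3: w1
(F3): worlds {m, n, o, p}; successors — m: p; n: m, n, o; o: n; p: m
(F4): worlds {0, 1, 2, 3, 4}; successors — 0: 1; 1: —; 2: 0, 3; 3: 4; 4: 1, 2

(F1), (F2), (F3)

This is the axiom for seriality; its first-order frame correspondent is \forall x \exists y Rxy.
(F1): ✓.
(F2): ✓.
(F3): ✓.
(F4): fails — world 1 has no successor.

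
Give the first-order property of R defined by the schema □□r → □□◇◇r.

∀x ∀z (xR²z → ∃w (xR²w ∧ zR²w))

This is a Sahlqvist (Geach-type) schema ◇^0□^2r → □^2◇^2r.
Minimal-valuation argument: fix x; take any y with xR^0y and any z with xR^2z. Set V(r) to the set of worlds R-reachable from y in exactly 2 steps. Then □^2r holds at y, so the antecedent holds at x; validity forces ◇^2r at z, giving a w with zR^2w and yR^2w.
First-order correspondent: ∀x ∀z (xR²z → ∃w (xR²w ∧ zR²w)).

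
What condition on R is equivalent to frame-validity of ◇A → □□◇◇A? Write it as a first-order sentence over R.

∀x ∀y ∀z ((xRy ∧ xR²z) → ∃w (y = w ∧ zR²w))

This is a Sahlqvist (Geach-type) schema ◇^1□^0A → □^2◇^2A.
Minimal-valuation argument: fix x; take any y with xR^1y and any z with xR^2z. Set V(A) to the set of worlds R-reachable from y in exactly 0 steps. Then □^0A holds at y, so the antecedent holds at x; validity forces ◇^2A at z, giving a w with zR^2w and yR^0w.
First-order correspondent: ∀x ∀y ∀z ((xRy ∧ xR²z) → ∃w (y = w ∧ zR²w)).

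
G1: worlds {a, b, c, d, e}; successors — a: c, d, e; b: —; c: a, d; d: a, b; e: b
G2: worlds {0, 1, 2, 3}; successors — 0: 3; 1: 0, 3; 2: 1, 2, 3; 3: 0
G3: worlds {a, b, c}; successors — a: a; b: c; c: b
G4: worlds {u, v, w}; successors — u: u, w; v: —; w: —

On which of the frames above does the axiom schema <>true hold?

G2, G3

This is the axiom for seriality; its first-order frame correspondent is forall x exists y Rxy.
G1: fails — world b has no successor.
G2: condition met.
G3: condition met.
G4: fails — world v has no successor.
Valid on: G2, G3.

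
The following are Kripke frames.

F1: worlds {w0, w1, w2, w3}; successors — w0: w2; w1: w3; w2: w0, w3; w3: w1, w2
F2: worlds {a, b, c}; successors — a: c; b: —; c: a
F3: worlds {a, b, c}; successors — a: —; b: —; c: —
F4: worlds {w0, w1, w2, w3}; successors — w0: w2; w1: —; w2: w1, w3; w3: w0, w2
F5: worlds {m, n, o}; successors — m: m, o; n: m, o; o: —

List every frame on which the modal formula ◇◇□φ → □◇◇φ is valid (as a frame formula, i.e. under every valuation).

Frame correspondent (Sahlqvist): ∀x ∀y ∀z ((xR²y ∧ xRz) → ∃w (yRw ∧ zR²w)) — i.e. a generalized confluence (Geach) condition.
F1: holds.
F2: holds.
F3: holds.
F4: fails — w0R²w1, w0Rw2 but no w with w1Rw and w2R²w.
F5: fails — mR²m, mRo but no w with mRw and oR²w.

F1, F2, F3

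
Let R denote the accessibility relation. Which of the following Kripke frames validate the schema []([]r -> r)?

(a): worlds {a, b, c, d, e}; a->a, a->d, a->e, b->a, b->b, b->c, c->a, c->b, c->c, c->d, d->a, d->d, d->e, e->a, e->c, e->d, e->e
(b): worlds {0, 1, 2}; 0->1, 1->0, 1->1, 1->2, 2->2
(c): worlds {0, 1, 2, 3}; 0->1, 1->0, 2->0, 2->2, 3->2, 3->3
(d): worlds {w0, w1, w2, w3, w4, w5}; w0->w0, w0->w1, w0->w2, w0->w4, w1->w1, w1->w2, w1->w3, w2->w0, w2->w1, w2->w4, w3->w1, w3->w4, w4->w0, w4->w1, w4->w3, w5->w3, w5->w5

The schema corresponds to shift-reflexivity: forall x forall y (Rxy -> Ryy).
(a): satisfies the condition.
(b): fails — R10 but not R00.
(c): fails — R10 but not R00.
(d): fails — Rw1w2 but not Rw2w2.

(a)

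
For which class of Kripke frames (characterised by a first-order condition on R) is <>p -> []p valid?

Partial functionality

This schema is the CD axiom.
Its frame correspondent is partial functionality — forall x forall y forall z (Rxy & Rxz -> y = z).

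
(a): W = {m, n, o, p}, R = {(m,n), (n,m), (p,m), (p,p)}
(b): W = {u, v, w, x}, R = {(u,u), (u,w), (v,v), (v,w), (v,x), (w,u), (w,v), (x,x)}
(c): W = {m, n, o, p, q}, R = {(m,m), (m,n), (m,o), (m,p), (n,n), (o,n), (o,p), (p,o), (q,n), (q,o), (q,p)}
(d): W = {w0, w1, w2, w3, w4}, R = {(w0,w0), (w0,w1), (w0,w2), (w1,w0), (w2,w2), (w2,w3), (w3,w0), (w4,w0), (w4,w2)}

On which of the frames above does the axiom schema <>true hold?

(b), (c), (d)

This is the axiom for seriality; its first-order frame correspondent is forall x exists y Rxy.
(a): fails — world o has no successor.
(b): ✓.
(c): ✓.
(d): ✓.
Valid on: (b), (c), (d).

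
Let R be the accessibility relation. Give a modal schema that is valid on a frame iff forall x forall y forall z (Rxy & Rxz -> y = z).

◇ψ → □ψ

This is partial functionality; the standard corresponding axiom is CD: ◇ψ → □ψ.
Suppose ◇ψ→□ψ is valid. Take Rxy, Rxz and set V(ψ)={y}. Then ◇ψ at x, so □ψ at x, so ψ at z, i.e. z=y.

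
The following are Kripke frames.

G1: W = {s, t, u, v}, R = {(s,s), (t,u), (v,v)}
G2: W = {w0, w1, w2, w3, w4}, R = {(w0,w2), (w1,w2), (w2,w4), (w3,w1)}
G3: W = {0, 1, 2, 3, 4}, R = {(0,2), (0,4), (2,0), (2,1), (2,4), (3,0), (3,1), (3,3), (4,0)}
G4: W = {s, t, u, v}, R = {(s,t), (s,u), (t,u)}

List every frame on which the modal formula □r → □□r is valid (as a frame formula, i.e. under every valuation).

The schema corresponds to transitivity: ∀x ∀y ∀z (Rxy ∧ Ryz → Rxz).
G1: condition met.
G2: fails — Rw1w2 and Rw2w4 but not Rw1w4.
G3: fails — R02 and R20 but not R00.
G4: condition met.

G1, G4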